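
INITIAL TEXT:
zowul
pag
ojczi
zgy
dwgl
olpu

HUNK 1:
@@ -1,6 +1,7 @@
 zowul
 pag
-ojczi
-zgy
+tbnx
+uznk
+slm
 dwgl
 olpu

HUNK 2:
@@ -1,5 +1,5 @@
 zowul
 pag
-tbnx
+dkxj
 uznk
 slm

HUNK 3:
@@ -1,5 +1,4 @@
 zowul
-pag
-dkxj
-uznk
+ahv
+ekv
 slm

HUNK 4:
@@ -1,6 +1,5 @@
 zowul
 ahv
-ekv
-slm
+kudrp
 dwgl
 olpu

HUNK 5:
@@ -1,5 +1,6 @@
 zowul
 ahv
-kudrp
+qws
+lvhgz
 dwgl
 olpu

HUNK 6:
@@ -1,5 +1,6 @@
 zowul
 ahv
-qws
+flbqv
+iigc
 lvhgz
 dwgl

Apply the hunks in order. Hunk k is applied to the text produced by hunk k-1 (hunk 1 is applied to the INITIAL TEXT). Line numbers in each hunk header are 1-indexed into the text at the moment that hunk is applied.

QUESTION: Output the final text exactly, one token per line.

Answer: zowul
ahv
flbqv
iigc
lvhgz
dwgl
olpu

Derivation:
Hunk 1: at line 1 remove [ojczi,zgy] add [tbnx,uznk,slm] -> 7 lines: zowul pag tbnx uznk slm dwgl olpu
Hunk 2: at line 1 remove [tbnx] add [dkxj] -> 7 lines: zowul pag dkxj uznk slm dwgl olpu
Hunk 3: at line 1 remove [pag,dkxj,uznk] add [ahv,ekv] -> 6 lines: zowul ahv ekv slm dwgl olpu
Hunk 4: at line 1 remove [ekv,slm] add [kudrp] -> 5 lines: zowul ahv kudrp dwgl olpu
Hunk 5: at line 1 remove [kudrp] add [qws,lvhgz] -> 6 lines: zowul ahv qws lvhgz dwgl olpu
Hunk 6: at line 1 remove [qws] add [flbqv,iigc] -> 7 lines: zowul ahv flbqv iigc lvhgz dwgl olpu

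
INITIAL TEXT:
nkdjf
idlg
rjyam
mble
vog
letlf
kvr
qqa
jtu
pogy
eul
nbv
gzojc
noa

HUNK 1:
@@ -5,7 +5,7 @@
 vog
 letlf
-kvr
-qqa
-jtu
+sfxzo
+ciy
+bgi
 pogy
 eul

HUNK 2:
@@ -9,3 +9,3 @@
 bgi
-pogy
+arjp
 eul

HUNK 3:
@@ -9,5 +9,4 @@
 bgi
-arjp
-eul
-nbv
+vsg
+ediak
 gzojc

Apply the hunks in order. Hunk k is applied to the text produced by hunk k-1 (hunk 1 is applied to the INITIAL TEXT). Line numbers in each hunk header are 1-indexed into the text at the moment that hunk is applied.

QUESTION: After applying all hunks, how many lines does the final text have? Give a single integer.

Hunk 1: at line 5 remove [kvr,qqa,jtu] add [sfxzo,ciy,bgi] -> 14 lines: nkdjf idlg rjyam mble vog letlf sfxzo ciy bgi pogy eul nbv gzojc noa
Hunk 2: at line 9 remove [pogy] add [arjp] -> 14 lines: nkdjf idlg rjyam mble vog letlf sfxzo ciy bgi arjp eul nbv gzojc noa
Hunk 3: at line 9 remove [arjp,eul,nbv] add [vsg,ediak] -> 13 lines: nkdjf idlg rjyam mble vog letlf sfxzo ciy bgi vsg ediak gzojc noa
Final line count: 13

Answer: 13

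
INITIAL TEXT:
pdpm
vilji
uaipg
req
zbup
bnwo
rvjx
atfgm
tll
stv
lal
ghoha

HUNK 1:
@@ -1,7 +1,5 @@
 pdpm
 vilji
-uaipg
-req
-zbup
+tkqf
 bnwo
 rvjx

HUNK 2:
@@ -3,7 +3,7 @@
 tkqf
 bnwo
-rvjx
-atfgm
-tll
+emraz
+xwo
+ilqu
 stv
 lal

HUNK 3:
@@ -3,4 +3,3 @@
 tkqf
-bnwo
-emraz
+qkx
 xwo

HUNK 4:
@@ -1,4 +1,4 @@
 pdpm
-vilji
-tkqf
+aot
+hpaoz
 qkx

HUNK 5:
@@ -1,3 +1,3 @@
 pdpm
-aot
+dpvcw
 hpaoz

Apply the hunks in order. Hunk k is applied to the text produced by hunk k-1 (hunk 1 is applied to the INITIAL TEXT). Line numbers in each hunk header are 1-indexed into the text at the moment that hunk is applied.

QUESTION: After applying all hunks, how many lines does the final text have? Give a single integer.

Answer: 9

Derivation:
Hunk 1: at line 1 remove [uaipg,req,zbup] add [tkqf] -> 10 lines: pdpm vilji tkqf bnwo rvjx atfgm tll stv lal ghoha
Hunk 2: at line 3 remove [rvjx,atfgm,tll] add [emraz,xwo,ilqu] -> 10 lines: pdpm vilji tkqf bnwo emraz xwo ilqu stv lal ghoha
Hunk 3: at line 3 remove [bnwo,emraz] add [qkx] -> 9 lines: pdpm vilji tkqf qkx xwo ilqu stv lal ghoha
Hunk 4: at line 1 remove [vilji,tkqf] add [aot,hpaoz] -> 9 lines: pdpm aot hpaoz qkx xwo ilqu stv lal ghoha
Hunk 5: at line 1 remove [aot] add [dpvcw] -> 9 lines: pdpm dpvcw hpaoz qkx xwo ilqu stv lal ghoha
Final line count: 9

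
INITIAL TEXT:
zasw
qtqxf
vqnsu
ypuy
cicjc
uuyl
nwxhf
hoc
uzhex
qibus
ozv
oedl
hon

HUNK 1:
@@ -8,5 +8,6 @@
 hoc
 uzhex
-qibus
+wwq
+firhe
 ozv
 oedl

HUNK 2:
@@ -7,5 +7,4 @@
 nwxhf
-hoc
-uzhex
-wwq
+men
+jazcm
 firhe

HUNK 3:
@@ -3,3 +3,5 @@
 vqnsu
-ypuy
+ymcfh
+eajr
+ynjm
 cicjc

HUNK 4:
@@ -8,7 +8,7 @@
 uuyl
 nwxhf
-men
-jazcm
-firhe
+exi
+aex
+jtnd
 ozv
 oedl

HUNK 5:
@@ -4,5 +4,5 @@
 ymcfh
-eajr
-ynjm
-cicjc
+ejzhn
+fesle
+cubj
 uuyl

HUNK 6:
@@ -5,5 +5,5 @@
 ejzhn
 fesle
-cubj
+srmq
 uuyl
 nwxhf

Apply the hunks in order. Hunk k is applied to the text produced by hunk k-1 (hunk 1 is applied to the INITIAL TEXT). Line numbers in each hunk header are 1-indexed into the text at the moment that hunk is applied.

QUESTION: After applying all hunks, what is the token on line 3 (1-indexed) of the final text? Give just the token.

Answer: vqnsu

Derivation:
Hunk 1: at line 8 remove [qibus] add [wwq,firhe] -> 14 lines: zasw qtqxf vqnsu ypuy cicjc uuyl nwxhf hoc uzhex wwq firhe ozv oedl hon
Hunk 2: at line 7 remove [hoc,uzhex,wwq] add [men,jazcm] -> 13 lines: zasw qtqxf vqnsu ypuy cicjc uuyl nwxhf men jazcm firhe ozv oedl hon
Hunk 3: at line 3 remove [ypuy] add [ymcfh,eajr,ynjm] -> 15 lines: zasw qtqxf vqnsu ymcfh eajr ynjm cicjc uuyl nwxhf men jazcm firhe ozv oedl hon
Hunk 4: at line 8 remove [men,jazcm,firhe] add [exi,aex,jtnd] -> 15 lines: zasw qtqxf vqnsu ymcfh eajr ynjm cicjc uuyl nwxhf exi aex jtnd ozv oedl hon
Hunk 5: at line 4 remove [eajr,ynjm,cicjc] add [ejzhn,fesle,cubj] -> 15 lines: zasw qtqxf vqnsu ymcfh ejzhn fesle cubj uuyl nwxhf exi aex jtnd ozv oedl hon
Hunk 6: at line 5 remove [cubj] add [srmq] -> 15 lines: zasw qtqxf vqnsu ymcfh ejzhn fesle srmq uuyl nwxhf exi aex jtnd ozv oedl hon
Final line 3: vqnsu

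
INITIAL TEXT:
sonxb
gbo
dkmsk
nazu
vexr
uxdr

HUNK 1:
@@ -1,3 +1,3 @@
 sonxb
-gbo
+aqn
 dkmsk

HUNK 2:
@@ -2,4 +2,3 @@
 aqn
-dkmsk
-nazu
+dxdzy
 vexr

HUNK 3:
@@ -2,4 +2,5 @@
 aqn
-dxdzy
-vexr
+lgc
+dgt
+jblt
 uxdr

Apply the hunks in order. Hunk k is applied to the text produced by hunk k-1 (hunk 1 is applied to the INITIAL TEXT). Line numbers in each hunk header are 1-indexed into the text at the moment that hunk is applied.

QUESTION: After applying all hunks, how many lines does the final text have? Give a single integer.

Hunk 1: at line 1 remove [gbo] add [aqn] -> 6 lines: sonxb aqn dkmsk nazu vexr uxdr
Hunk 2: at line 2 remove [dkmsk,nazu] add [dxdzy] -> 5 lines: sonxb aqn dxdzy vexr uxdr
Hunk 3: at line 2 remove [dxdzy,vexr] add [lgc,dgt,jblt] -> 6 lines: sonxb aqn lgc dgt jblt uxdr
Final line count: 6

Answer: 6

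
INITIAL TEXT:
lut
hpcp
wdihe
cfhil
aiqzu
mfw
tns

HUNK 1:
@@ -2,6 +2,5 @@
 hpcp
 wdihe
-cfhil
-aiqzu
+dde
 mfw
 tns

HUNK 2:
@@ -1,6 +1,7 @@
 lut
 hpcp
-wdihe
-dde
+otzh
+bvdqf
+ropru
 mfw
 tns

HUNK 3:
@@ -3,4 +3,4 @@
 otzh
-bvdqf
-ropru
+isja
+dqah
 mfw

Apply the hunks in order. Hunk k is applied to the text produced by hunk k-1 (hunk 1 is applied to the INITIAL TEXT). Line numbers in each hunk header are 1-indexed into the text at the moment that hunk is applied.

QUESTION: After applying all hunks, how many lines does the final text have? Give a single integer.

Answer: 7

Derivation:
Hunk 1: at line 2 remove [cfhil,aiqzu] add [dde] -> 6 lines: lut hpcp wdihe dde mfw tns
Hunk 2: at line 1 remove [wdihe,dde] add [otzh,bvdqf,ropru] -> 7 lines: lut hpcp otzh bvdqf ropru mfw tns
Hunk 3: at line 3 remove [bvdqf,ropru] add [isja,dqah] -> 7 lines: lut hpcp otzh isja dqah mfw tns
Final line count: 7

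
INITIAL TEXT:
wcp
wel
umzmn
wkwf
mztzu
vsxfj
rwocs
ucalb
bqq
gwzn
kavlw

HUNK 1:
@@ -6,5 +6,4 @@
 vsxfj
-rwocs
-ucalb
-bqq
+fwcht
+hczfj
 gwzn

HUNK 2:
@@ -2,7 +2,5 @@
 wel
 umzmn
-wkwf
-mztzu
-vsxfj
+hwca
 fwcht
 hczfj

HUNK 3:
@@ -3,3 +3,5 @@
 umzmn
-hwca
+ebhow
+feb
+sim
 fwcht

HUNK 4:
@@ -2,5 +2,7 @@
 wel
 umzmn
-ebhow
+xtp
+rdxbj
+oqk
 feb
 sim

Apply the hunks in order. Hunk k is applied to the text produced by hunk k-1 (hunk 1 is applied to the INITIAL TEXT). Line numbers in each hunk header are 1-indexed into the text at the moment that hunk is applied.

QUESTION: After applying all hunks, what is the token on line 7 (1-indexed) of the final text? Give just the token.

Answer: feb

Derivation:
Hunk 1: at line 6 remove [rwocs,ucalb,bqq] add [fwcht,hczfj] -> 10 lines: wcp wel umzmn wkwf mztzu vsxfj fwcht hczfj gwzn kavlw
Hunk 2: at line 2 remove [wkwf,mztzu,vsxfj] add [hwca] -> 8 lines: wcp wel umzmn hwca fwcht hczfj gwzn kavlw
Hunk 3: at line 3 remove [hwca] add [ebhow,feb,sim] -> 10 lines: wcp wel umzmn ebhow feb sim fwcht hczfj gwzn kavlw
Hunk 4: at line 2 remove [ebhow] add [xtp,rdxbj,oqk] -> 12 lines: wcp wel umzmn xtp rdxbj oqk feb sim fwcht hczfj gwzn kavlw
Final line 7: feb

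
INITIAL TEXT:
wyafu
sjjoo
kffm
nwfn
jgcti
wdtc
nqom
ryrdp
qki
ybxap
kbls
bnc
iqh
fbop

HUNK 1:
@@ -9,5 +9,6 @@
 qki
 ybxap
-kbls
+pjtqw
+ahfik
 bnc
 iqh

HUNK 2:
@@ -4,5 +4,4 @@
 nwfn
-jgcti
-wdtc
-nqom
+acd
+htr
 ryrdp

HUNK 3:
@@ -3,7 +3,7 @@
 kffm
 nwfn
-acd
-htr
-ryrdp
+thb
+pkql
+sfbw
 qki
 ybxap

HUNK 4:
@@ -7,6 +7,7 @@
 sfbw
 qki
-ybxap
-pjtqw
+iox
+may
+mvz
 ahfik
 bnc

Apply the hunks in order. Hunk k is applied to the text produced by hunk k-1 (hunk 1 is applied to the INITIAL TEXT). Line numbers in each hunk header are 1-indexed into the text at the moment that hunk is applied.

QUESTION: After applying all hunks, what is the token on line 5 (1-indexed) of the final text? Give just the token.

Answer: thb

Derivation:
Hunk 1: at line 9 remove [kbls] add [pjtqw,ahfik] -> 15 lines: wyafu sjjoo kffm nwfn jgcti wdtc nqom ryrdp qki ybxap pjtqw ahfik bnc iqh fbop
Hunk 2: at line 4 remove [jgcti,wdtc,nqom] add [acd,htr] -> 14 lines: wyafu sjjoo kffm nwfn acd htr ryrdp qki ybxap pjtqw ahfik bnc iqh fbop
Hunk 3: at line 3 remove [acd,htr,ryrdp] add [thb,pkql,sfbw] -> 14 lines: wyafu sjjoo kffm nwfn thb pkql sfbw qki ybxap pjtqw ahfik bnc iqh fbop
Hunk 4: at line 7 remove [ybxap,pjtqw] add [iox,may,mvz] -> 15 lines: wyafu sjjoo kffm nwfn thb pkql sfbw qki iox may mvz ahfik bnc iqh fbop
Final line 5: thb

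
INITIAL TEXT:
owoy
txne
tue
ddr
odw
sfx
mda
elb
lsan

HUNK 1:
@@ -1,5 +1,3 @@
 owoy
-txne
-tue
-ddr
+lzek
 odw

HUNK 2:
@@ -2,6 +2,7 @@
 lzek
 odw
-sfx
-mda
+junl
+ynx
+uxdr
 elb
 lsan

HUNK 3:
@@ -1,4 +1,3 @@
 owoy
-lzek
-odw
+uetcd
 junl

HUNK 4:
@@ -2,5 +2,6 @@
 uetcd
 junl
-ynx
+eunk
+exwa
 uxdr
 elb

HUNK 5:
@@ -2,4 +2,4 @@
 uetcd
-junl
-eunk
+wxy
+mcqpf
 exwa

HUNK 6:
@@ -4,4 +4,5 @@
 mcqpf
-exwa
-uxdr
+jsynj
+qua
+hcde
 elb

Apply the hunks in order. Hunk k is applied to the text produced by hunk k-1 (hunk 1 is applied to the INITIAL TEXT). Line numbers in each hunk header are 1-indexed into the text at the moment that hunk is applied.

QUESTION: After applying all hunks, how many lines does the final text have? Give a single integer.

Answer: 9

Derivation:
Hunk 1: at line 1 remove [txne,tue,ddr] add [lzek] -> 7 lines: owoy lzek odw sfx mda elb lsan
Hunk 2: at line 2 remove [sfx,mda] add [junl,ynx,uxdr] -> 8 lines: owoy lzek odw junl ynx uxdr elb lsan
Hunk 3: at line 1 remove [lzek,odw] add [uetcd] -> 7 lines: owoy uetcd junl ynx uxdr elb lsan
Hunk 4: at line 2 remove [ynx] add [eunk,exwa] -> 8 lines: owoy uetcd junl eunk exwa uxdr elb lsan
Hunk 5: at line 2 remove [junl,eunk] add [wxy,mcqpf] -> 8 lines: owoy uetcd wxy mcqpf exwa uxdr elb lsan
Hunk 6: at line 4 remove [exwa,uxdr] add [jsynj,qua,hcde] -> 9 lines: owoy uetcd wxy mcqpf jsynj qua hcde elb lsan
Final line count: 9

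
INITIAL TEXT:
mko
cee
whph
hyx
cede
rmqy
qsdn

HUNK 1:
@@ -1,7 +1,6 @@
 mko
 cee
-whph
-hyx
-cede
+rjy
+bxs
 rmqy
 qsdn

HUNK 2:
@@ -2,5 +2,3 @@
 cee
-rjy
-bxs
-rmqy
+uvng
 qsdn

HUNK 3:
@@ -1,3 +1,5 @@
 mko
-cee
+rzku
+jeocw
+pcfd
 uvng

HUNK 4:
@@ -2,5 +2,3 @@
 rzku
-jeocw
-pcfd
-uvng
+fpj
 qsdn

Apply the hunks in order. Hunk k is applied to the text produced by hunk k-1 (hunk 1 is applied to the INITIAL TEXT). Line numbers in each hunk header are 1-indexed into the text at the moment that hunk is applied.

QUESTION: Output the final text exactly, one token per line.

Answer: mko
rzku
fpj
qsdn

Derivation:
Hunk 1: at line 1 remove [whph,hyx,cede] add [rjy,bxs] -> 6 lines: mko cee rjy bxs rmqy qsdn
Hunk 2: at line 2 remove [rjy,bxs,rmqy] add [uvng] -> 4 lines: mko cee uvng qsdn
Hunk 3: at line 1 remove [cee] add [rzku,jeocw,pcfd] -> 6 lines: mko rzku jeocw pcfd uvng qsdn
Hunk 4: at line 2 remove [jeocw,pcfd,uvng] add [fpj] -> 4 lines: mko rzku fpj qsdn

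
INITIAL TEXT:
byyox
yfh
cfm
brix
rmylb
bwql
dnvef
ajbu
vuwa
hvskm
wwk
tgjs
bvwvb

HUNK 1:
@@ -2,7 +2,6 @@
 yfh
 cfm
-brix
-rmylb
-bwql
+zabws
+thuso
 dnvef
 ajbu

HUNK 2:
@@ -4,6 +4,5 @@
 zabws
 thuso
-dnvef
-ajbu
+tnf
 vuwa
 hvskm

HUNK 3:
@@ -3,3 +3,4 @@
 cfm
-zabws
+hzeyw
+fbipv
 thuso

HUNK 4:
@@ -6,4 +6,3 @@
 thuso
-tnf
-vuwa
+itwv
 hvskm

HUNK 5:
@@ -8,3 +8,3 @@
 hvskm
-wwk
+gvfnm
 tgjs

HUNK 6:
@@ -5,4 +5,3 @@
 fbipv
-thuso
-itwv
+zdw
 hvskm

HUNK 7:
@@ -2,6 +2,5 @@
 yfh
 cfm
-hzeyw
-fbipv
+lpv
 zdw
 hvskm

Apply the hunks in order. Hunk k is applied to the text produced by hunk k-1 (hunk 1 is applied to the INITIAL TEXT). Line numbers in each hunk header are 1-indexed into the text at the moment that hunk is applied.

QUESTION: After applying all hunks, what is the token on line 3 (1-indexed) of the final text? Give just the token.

Answer: cfm

Derivation:
Hunk 1: at line 2 remove [brix,rmylb,bwql] add [zabws,thuso] -> 12 lines: byyox yfh cfm zabws thuso dnvef ajbu vuwa hvskm wwk tgjs bvwvb
Hunk 2: at line 4 remove [dnvef,ajbu] add [tnf] -> 11 lines: byyox yfh cfm zabws thuso tnf vuwa hvskm wwk tgjs bvwvb
Hunk 3: at line 3 remove [zabws] add [hzeyw,fbipv] -> 12 lines: byyox yfh cfm hzeyw fbipv thuso tnf vuwa hvskm wwk tgjs bvwvb
Hunk 4: at line 6 remove [tnf,vuwa] add [itwv] -> 11 lines: byyox yfh cfm hzeyw fbipv thuso itwv hvskm wwk tgjs bvwvb
Hunk 5: at line 8 remove [wwk] add [gvfnm] -> 11 lines: byyox yfh cfm hzeyw fbipv thuso itwv hvskm gvfnm tgjs bvwvb
Hunk 6: at line 5 remove [thuso,itwv] add [zdw] -> 10 lines: byyox yfh cfm hzeyw fbipv zdw hvskm gvfnm tgjs bvwvb
Hunk 7: at line 2 remove [hzeyw,fbipv] add [lpv] -> 9 lines: byyox yfh cfm lpv zdw hvskm gvfnm tgjs bvwvb
Final line 3: cfm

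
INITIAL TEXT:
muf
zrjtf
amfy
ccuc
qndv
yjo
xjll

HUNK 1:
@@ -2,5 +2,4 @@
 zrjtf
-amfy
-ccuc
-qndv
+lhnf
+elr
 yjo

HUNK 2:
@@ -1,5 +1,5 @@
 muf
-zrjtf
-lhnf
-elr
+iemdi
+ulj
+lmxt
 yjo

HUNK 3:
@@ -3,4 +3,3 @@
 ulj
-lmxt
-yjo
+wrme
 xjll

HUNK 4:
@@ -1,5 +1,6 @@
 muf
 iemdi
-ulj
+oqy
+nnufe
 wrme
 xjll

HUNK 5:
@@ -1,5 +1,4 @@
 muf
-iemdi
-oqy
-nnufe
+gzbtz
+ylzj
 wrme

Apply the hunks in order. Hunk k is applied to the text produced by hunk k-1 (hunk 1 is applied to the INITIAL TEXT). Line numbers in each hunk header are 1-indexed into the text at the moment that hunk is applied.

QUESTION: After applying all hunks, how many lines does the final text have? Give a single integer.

Hunk 1: at line 2 remove [amfy,ccuc,qndv] add [lhnf,elr] -> 6 lines: muf zrjtf lhnf elr yjo xjll
Hunk 2: at line 1 remove [zrjtf,lhnf,elr] add [iemdi,ulj,lmxt] -> 6 lines: muf iemdi ulj lmxt yjo xjll
Hunk 3: at line 3 remove [lmxt,yjo] add [wrme] -> 5 lines: muf iemdi ulj wrme xjll
Hunk 4: at line 1 remove [ulj] add [oqy,nnufe] -> 6 lines: muf iemdi oqy nnufe wrme xjll
Hunk 5: at line 1 remove [iemdi,oqy,nnufe] add [gzbtz,ylzj] -> 5 lines: muf gzbtz ylzj wrme xjll
Final line count: 5

Answer: 5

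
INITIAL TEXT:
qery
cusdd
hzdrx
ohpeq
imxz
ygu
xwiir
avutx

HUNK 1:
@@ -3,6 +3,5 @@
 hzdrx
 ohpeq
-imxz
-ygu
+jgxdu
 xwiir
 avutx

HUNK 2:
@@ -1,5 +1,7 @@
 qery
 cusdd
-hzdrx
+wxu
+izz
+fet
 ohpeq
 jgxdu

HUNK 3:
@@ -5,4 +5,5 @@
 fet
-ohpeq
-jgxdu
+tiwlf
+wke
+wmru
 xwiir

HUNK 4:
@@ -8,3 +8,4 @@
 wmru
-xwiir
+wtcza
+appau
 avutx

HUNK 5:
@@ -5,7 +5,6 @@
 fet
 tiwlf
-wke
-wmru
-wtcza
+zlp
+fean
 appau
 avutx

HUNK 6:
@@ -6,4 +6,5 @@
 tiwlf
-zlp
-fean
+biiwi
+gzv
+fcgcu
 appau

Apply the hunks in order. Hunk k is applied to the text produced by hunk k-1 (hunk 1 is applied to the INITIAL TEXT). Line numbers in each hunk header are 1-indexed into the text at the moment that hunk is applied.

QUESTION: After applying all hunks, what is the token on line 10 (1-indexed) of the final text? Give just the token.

Hunk 1: at line 3 remove [imxz,ygu] add [jgxdu] -> 7 lines: qery cusdd hzdrx ohpeq jgxdu xwiir avutx
Hunk 2: at line 1 remove [hzdrx] add [wxu,izz,fet] -> 9 lines: qery cusdd wxu izz fet ohpeq jgxdu xwiir avutx
Hunk 3: at line 5 remove [ohpeq,jgxdu] add [tiwlf,wke,wmru] -> 10 lines: qery cusdd wxu izz fet tiwlf wke wmru xwiir avutx
Hunk 4: at line 8 remove [xwiir] add [wtcza,appau] -> 11 lines: qery cusdd wxu izz fet tiwlf wke wmru wtcza appau avutx
Hunk 5: at line 5 remove [wke,wmru,wtcza] add [zlp,fean] -> 10 lines: qery cusdd wxu izz fet tiwlf zlp fean appau avutx
Hunk 6: at line 6 remove [zlp,fean] add [biiwi,gzv,fcgcu] -> 11 lines: qery cusdd wxu izz fet tiwlf biiwi gzv fcgcu appau avutx
Final line 10: appau

Answer: appau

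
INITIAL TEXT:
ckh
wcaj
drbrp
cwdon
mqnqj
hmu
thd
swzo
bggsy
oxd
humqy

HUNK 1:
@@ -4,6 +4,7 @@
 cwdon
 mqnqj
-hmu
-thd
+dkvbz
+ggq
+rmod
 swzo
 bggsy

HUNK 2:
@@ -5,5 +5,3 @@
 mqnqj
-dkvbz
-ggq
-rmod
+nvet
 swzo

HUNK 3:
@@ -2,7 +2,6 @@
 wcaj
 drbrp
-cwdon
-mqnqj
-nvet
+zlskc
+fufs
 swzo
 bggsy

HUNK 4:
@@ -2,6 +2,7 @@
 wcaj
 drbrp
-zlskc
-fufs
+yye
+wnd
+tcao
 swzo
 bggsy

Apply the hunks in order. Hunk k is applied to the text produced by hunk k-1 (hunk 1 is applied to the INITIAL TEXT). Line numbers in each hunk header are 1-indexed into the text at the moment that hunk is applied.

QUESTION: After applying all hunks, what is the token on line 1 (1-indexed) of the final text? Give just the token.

Hunk 1: at line 4 remove [hmu,thd] add [dkvbz,ggq,rmod] -> 12 lines: ckh wcaj drbrp cwdon mqnqj dkvbz ggq rmod swzo bggsy oxd humqy
Hunk 2: at line 5 remove [dkvbz,ggq,rmod] add [nvet] -> 10 lines: ckh wcaj drbrp cwdon mqnqj nvet swzo bggsy oxd humqy
Hunk 3: at line 2 remove [cwdon,mqnqj,nvet] add [zlskc,fufs] -> 9 lines: ckh wcaj drbrp zlskc fufs swzo bggsy oxd humqy
Hunk 4: at line 2 remove [zlskc,fufs] add [yye,wnd,tcao] -> 10 lines: ckh wcaj drbrp yye wnd tcao swzo bggsy oxd humqy
Final line 1: ckh

Answer: ckh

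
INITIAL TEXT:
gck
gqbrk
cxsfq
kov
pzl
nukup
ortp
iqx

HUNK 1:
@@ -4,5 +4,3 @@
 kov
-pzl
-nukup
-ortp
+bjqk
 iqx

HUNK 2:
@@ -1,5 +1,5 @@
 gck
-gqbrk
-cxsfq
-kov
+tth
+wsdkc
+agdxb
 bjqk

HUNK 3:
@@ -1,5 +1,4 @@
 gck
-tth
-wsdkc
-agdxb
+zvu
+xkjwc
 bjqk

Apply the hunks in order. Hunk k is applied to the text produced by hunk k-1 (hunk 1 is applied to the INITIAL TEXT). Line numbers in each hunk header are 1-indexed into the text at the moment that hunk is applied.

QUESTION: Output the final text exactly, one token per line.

Answer: gck
zvu
xkjwc
bjqk
iqx

Derivation:
Hunk 1: at line 4 remove [pzl,nukup,ortp] add [bjqk] -> 6 lines: gck gqbrk cxsfq kov bjqk iqx
Hunk 2: at line 1 remove [gqbrk,cxsfq,kov] add [tth,wsdkc,agdxb] -> 6 lines: gck tth wsdkc agdxb bjqk iqx
Hunk 3: at line 1 remove [tth,wsdkc,agdxb] add [zvu,xkjwc] -> 5 lines: gck zvu xkjwc bjqk iqx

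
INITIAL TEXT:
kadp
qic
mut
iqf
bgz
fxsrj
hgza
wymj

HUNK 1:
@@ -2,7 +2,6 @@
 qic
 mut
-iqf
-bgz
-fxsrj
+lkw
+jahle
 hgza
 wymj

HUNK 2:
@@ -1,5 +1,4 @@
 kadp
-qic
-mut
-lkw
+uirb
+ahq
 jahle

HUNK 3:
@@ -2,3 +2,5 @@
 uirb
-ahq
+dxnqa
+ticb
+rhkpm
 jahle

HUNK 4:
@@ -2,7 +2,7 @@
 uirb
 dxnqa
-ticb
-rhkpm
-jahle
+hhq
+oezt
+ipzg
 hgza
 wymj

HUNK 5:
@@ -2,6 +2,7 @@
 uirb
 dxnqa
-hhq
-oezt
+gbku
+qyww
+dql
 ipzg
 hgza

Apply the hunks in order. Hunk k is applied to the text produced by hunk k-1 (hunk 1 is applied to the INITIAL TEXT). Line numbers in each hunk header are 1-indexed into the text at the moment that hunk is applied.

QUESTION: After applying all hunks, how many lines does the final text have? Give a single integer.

Answer: 9

Derivation:
Hunk 1: at line 2 remove [iqf,bgz,fxsrj] add [lkw,jahle] -> 7 lines: kadp qic mut lkw jahle hgza wymj
Hunk 2: at line 1 remove [qic,mut,lkw] add [uirb,ahq] -> 6 lines: kadp uirb ahq jahle hgza wymj
Hunk 3: at line 2 remove [ahq] add [dxnqa,ticb,rhkpm] -> 8 lines: kadp uirb dxnqa ticb rhkpm jahle hgza wymj
Hunk 4: at line 2 remove [ticb,rhkpm,jahle] add [hhq,oezt,ipzg] -> 8 lines: kadp uirb dxnqa hhq oezt ipzg hgza wymj
Hunk 5: at line 2 remove [hhq,oezt] add [gbku,qyww,dql] -> 9 lines: kadp uirb dxnqa gbku qyww dql ipzg hgza wymj
Final line count: 9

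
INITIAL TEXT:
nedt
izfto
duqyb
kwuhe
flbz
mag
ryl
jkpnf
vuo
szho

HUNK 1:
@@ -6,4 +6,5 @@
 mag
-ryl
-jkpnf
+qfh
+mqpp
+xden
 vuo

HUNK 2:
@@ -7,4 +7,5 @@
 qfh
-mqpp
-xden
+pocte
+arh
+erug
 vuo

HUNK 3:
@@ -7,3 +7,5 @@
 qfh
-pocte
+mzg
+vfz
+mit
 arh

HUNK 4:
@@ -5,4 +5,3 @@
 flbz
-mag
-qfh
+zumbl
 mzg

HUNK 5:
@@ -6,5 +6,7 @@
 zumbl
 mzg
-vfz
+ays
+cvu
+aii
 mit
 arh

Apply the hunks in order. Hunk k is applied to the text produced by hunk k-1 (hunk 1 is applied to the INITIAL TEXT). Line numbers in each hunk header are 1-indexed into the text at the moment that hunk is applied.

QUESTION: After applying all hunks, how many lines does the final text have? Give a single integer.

Answer: 15

Derivation:
Hunk 1: at line 6 remove [ryl,jkpnf] add [qfh,mqpp,xden] -> 11 lines: nedt izfto duqyb kwuhe flbz mag qfh mqpp xden vuo szho
Hunk 2: at line 7 remove [mqpp,xden] add [pocte,arh,erug] -> 12 lines: nedt izfto duqyb kwuhe flbz mag qfh pocte arh erug vuo szho
Hunk 3: at line 7 remove [pocte] add [mzg,vfz,mit] -> 14 lines: nedt izfto duqyb kwuhe flbz mag qfh mzg vfz mit arh erug vuo szho
Hunk 4: at line 5 remove [mag,qfh] add [zumbl] -> 13 lines: nedt izfto duqyb kwuhe flbz zumbl mzg vfz mit arh erug vuo szho
Hunk 5: at line 6 remove [vfz] add [ays,cvu,aii] -> 15 lines: nedt izfto duqyb kwuhe flbz zumbl mzg ays cvu aii mit arh erug vuo szho
Final line count: 15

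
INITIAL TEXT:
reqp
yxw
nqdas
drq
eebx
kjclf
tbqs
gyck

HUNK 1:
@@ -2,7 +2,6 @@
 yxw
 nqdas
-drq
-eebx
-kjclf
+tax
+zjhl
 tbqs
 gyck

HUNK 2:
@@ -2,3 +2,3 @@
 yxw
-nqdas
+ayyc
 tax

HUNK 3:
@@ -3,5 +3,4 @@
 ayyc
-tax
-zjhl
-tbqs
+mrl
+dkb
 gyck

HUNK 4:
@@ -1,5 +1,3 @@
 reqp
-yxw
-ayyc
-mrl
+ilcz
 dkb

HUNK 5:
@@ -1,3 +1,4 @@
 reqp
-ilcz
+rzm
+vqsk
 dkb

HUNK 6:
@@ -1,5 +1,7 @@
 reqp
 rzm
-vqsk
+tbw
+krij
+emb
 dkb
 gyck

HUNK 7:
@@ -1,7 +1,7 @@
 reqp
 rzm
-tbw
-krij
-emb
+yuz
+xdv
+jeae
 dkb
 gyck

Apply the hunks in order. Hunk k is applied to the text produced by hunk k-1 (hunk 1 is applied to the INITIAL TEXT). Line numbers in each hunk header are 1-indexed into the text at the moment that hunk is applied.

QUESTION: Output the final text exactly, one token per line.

Answer: reqp
rzm
yuz
xdv
jeae
dkb
gyck

Derivation:
Hunk 1: at line 2 remove [drq,eebx,kjclf] add [tax,zjhl] -> 7 lines: reqp yxw nqdas tax zjhl tbqs gyck
Hunk 2: at line 2 remove [nqdas] add [ayyc] -> 7 lines: reqp yxw ayyc tax zjhl tbqs gyck
Hunk 3: at line 3 remove [tax,zjhl,tbqs] add [mrl,dkb] -> 6 lines: reqp yxw ayyc mrl dkb gyck
Hunk 4: at line 1 remove [yxw,ayyc,mrl] add [ilcz] -> 4 lines: reqp ilcz dkb gyck
Hunk 5: at line 1 remove [ilcz] add [rzm,vqsk] -> 5 lines: reqp rzm vqsk dkb gyck
Hunk 6: at line 1 remove [vqsk] add [tbw,krij,emb] -> 7 lines: reqp rzm tbw krij emb dkb gyck
Hunk 7: at line 1 remove [tbw,krij,emb] add [yuz,xdv,jeae] -> 7 lines: reqp rzm yuz xdv jeae dkb gyck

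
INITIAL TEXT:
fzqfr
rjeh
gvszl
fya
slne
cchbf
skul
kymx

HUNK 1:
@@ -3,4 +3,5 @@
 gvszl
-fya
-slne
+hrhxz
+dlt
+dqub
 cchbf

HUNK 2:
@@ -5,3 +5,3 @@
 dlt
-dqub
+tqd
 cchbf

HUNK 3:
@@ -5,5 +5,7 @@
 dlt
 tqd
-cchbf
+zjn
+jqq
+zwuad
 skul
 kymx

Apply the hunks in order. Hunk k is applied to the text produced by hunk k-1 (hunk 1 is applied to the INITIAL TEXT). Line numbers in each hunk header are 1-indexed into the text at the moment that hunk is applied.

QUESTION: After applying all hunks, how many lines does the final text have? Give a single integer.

Hunk 1: at line 3 remove [fya,slne] add [hrhxz,dlt,dqub] -> 9 lines: fzqfr rjeh gvszl hrhxz dlt dqub cchbf skul kymx
Hunk 2: at line 5 remove [dqub] add [tqd] -> 9 lines: fzqfr rjeh gvszl hrhxz dlt tqd cchbf skul kymx
Hunk 3: at line 5 remove [cchbf] add [zjn,jqq,zwuad] -> 11 lines: fzqfr rjeh gvszl hrhxz dlt tqd zjn jqq zwuad skul kymx
Final line count: 11

Answer: 11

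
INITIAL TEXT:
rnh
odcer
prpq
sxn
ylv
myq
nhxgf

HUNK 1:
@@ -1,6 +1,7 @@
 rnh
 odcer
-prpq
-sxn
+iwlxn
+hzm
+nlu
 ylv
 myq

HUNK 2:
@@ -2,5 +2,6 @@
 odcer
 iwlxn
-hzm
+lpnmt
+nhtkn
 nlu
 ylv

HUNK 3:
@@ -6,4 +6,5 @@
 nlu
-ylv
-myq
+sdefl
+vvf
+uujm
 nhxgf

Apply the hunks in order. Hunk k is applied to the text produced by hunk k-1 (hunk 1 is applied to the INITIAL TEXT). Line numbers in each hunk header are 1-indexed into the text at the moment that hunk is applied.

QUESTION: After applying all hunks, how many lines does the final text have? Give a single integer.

Hunk 1: at line 1 remove [prpq,sxn] add [iwlxn,hzm,nlu] -> 8 lines: rnh odcer iwlxn hzm nlu ylv myq nhxgf
Hunk 2: at line 2 remove [hzm] add [lpnmt,nhtkn] -> 9 lines: rnh odcer iwlxn lpnmt nhtkn nlu ylv myq nhxgf
Hunk 3: at line 6 remove [ylv,myq] add [sdefl,vvf,uujm] -> 10 lines: rnh odcer iwlxn lpnmt nhtkn nlu sdefl vvf uujm nhxgf
Final line count: 10

Answer: 10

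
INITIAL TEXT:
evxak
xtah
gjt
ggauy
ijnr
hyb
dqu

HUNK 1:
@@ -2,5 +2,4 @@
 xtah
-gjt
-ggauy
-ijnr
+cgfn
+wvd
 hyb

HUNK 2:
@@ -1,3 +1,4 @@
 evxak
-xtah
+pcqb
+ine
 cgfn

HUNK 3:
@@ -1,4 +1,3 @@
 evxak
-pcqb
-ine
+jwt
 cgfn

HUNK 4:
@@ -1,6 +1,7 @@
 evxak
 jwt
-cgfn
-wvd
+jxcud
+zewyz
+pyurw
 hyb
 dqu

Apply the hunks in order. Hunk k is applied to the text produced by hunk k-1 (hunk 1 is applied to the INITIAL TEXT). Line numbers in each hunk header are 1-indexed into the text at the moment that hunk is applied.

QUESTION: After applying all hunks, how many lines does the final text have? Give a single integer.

Hunk 1: at line 2 remove [gjt,ggauy,ijnr] add [cgfn,wvd] -> 6 lines: evxak xtah cgfn wvd hyb dqu
Hunk 2: at line 1 remove [xtah] add [pcqb,ine] -> 7 lines: evxak pcqb ine cgfn wvd hyb dqu
Hunk 3: at line 1 remove [pcqb,ine] add [jwt] -> 6 lines: evxak jwt cgfn wvd hyb dqu
Hunk 4: at line 1 remove [cgfn,wvd] add [jxcud,zewyz,pyurw] -> 7 lines: evxak jwt jxcud zewyz pyurw hyb dqu
Final line count: 7

Answer: 7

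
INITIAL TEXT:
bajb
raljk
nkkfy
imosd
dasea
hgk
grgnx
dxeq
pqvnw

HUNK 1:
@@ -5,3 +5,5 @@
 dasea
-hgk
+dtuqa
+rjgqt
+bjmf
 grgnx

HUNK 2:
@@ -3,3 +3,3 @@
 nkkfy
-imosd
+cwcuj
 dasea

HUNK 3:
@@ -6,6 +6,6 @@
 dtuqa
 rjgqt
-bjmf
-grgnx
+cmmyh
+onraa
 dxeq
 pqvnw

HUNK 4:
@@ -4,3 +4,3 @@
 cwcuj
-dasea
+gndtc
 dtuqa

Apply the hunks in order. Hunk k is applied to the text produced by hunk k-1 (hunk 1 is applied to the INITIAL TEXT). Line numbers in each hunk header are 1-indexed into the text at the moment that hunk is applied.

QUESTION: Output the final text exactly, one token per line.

Hunk 1: at line 5 remove [hgk] add [dtuqa,rjgqt,bjmf] -> 11 lines: bajb raljk nkkfy imosd dasea dtuqa rjgqt bjmf grgnx dxeq pqvnw
Hunk 2: at line 3 remove [imosd] add [cwcuj] -> 11 lines: bajb raljk nkkfy cwcuj dasea dtuqa rjgqt bjmf grgnx dxeq pqvnw
Hunk 3: at line 6 remove [bjmf,grgnx] add [cmmyh,onraa] -> 11 lines: bajb raljk nkkfy cwcuj dasea dtuqa rjgqt cmmyh onraa dxeq pqvnw
Hunk 4: at line 4 remove [dasea] add [gndtc] -> 11 lines: bajb raljk nkkfy cwcuj gndtc dtuqa rjgqt cmmyh onraa dxeq pqvnw

Answer: bajb
raljk
nkkfy
cwcuj
gndtc
dtuqa
rjgqt
cmmyh
onraa
dxeq
pqvnw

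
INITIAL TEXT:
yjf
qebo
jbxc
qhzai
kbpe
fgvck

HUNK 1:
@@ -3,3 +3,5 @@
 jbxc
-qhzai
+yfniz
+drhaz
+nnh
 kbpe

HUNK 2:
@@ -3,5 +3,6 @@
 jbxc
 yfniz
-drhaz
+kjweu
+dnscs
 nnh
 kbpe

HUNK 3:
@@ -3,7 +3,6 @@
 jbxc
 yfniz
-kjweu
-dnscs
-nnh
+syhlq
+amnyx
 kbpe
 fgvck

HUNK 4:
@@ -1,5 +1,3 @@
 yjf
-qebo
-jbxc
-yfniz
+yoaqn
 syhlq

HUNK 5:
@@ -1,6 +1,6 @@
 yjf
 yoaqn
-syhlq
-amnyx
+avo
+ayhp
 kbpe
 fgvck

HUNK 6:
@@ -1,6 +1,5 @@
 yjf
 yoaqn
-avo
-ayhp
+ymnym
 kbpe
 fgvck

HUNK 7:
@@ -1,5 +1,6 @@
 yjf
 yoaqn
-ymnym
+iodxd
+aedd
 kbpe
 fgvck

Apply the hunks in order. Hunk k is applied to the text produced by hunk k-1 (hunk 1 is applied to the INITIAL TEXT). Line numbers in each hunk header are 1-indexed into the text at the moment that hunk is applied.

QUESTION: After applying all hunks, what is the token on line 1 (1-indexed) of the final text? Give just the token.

Answer: yjf

Derivation:
Hunk 1: at line 3 remove [qhzai] add [yfniz,drhaz,nnh] -> 8 lines: yjf qebo jbxc yfniz drhaz nnh kbpe fgvck
Hunk 2: at line 3 remove [drhaz] add [kjweu,dnscs] -> 9 lines: yjf qebo jbxc yfniz kjweu dnscs nnh kbpe fgvck
Hunk 3: at line 3 remove [kjweu,dnscs,nnh] add [syhlq,amnyx] -> 8 lines: yjf qebo jbxc yfniz syhlq amnyx kbpe fgvck
Hunk 4: at line 1 remove [qebo,jbxc,yfniz] add [yoaqn] -> 6 lines: yjf yoaqn syhlq amnyx kbpe fgvck
Hunk 5: at line 1 remove [syhlq,amnyx] add [avo,ayhp] -> 6 lines: yjf yoaqn avo ayhp kbpe fgvck
Hunk 6: at line 1 remove [avo,ayhp] add [ymnym] -> 5 lines: yjf yoaqn ymnym kbpe fgvck
Hunk 7: at line 1 remove [ymnym] add [iodxd,aedd] -> 6 lines: yjf yoaqn iodxd aedd kbpe fgvck
Final line 1: yjf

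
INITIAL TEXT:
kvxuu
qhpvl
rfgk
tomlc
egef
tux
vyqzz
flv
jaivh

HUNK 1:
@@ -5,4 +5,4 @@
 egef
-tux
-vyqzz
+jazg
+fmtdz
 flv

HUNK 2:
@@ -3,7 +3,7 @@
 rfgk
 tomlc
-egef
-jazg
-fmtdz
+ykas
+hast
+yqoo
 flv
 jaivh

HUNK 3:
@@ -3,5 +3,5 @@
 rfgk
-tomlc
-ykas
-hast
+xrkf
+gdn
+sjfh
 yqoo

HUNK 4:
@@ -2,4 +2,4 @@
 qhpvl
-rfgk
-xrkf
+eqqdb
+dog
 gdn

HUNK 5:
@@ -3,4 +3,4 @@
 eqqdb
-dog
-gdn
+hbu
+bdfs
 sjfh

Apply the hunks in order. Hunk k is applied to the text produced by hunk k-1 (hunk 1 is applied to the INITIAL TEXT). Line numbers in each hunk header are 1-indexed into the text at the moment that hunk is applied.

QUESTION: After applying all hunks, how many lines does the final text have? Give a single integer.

Answer: 9

Derivation:
Hunk 1: at line 5 remove [tux,vyqzz] add [jazg,fmtdz] -> 9 lines: kvxuu qhpvl rfgk tomlc egef jazg fmtdz flv jaivh
Hunk 2: at line 3 remove [egef,jazg,fmtdz] add [ykas,hast,yqoo] -> 9 lines: kvxuu qhpvl rfgk tomlc ykas hast yqoo flv jaivh
Hunk 3: at line 3 remove [tomlc,ykas,hast] add [xrkf,gdn,sjfh] -> 9 lines: kvxuu qhpvl rfgk xrkf gdn sjfh yqoo flv jaivh
Hunk 4: at line 2 remove [rfgk,xrkf] add [eqqdb,dog] -> 9 lines: kvxuu qhpvl eqqdb dog gdn sjfh yqoo flv jaivh
Hunk 5: at line 3 remove [dog,gdn] add [hbu,bdfs] -> 9 lines: kvxuu qhpvl eqqdb hbu bdfs sjfh yqoo flv jaivh
Final line count: 9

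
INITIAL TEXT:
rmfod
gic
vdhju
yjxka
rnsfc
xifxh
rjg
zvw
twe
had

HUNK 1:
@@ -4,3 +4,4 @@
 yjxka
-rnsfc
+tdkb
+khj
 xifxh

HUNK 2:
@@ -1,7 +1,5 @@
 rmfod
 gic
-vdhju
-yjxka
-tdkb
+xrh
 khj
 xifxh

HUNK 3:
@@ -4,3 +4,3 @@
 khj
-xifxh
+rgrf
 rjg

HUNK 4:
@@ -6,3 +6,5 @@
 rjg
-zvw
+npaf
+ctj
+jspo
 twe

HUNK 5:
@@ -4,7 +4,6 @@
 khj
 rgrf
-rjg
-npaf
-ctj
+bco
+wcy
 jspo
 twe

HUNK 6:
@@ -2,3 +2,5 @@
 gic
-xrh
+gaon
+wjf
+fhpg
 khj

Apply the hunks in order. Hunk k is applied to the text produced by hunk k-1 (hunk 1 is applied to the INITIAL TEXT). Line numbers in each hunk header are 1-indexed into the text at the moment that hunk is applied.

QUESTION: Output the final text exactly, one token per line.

Hunk 1: at line 4 remove [rnsfc] add [tdkb,khj] -> 11 lines: rmfod gic vdhju yjxka tdkb khj xifxh rjg zvw twe had
Hunk 2: at line 1 remove [vdhju,yjxka,tdkb] add [xrh] -> 9 lines: rmfod gic xrh khj xifxh rjg zvw twe had
Hunk 3: at line 4 remove [xifxh] add [rgrf] -> 9 lines: rmfod gic xrh khj rgrf rjg zvw twe had
Hunk 4: at line 6 remove [zvw] add [npaf,ctj,jspo] -> 11 lines: rmfod gic xrh khj rgrf rjg npaf ctj jspo twe had
Hunk 5: at line 4 remove [rjg,npaf,ctj] add [bco,wcy] -> 10 lines: rmfod gic xrh khj rgrf bco wcy jspo twe had
Hunk 6: at line 2 remove [xrh] add [gaon,wjf,fhpg] -> 12 lines: rmfod gic gaon wjf fhpg khj rgrf bco wcy jspo twe had

Answer: rmfod
gic
gaon
wjf
fhpg
khj
rgrf
bco
wcy
jspo
twe
had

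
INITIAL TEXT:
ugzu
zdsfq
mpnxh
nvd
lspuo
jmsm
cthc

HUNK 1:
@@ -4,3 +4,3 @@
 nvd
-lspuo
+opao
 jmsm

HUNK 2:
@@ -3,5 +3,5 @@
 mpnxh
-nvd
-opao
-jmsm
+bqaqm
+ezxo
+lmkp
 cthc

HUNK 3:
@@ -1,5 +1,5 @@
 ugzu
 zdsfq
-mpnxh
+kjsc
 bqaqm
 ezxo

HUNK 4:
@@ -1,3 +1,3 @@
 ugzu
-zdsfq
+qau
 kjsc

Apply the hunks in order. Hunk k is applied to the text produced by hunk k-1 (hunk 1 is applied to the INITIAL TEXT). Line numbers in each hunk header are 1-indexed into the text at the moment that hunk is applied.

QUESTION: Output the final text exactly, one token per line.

Hunk 1: at line 4 remove [lspuo] add [opao] -> 7 lines: ugzu zdsfq mpnxh nvd opao jmsm cthc
Hunk 2: at line 3 remove [nvd,opao,jmsm] add [bqaqm,ezxo,lmkp] -> 7 lines: ugzu zdsfq mpnxh bqaqm ezxo lmkp cthc
Hunk 3: at line 1 remove [mpnxh] add [kjsc] -> 7 lines: ugzu zdsfq kjsc bqaqm ezxo lmkp cthc
Hunk 4: at line 1 remove [zdsfq] add [qau] -> 7 lines: ugzu qau kjsc bqaqm ezxo lmkp cthc

Answer: ugzu
qau
kjsc
bqaqm
ezxo
lmkp
cthc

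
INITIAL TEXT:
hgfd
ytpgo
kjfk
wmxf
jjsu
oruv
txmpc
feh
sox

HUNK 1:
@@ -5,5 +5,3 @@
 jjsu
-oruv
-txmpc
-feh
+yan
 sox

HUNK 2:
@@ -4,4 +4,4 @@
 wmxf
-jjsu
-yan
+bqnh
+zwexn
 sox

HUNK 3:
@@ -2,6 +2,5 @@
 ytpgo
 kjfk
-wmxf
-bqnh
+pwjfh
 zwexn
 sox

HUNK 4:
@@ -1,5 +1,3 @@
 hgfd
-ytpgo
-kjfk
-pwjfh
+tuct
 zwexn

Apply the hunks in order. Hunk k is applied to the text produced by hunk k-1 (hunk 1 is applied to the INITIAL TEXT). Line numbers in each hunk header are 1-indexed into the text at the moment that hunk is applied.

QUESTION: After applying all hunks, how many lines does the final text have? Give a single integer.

Hunk 1: at line 5 remove [oruv,txmpc,feh] add [yan] -> 7 lines: hgfd ytpgo kjfk wmxf jjsu yan sox
Hunk 2: at line 4 remove [jjsu,yan] add [bqnh,zwexn] -> 7 lines: hgfd ytpgo kjfk wmxf bqnh zwexn sox
Hunk 3: at line 2 remove [wmxf,bqnh] add [pwjfh] -> 6 lines: hgfd ytpgo kjfk pwjfh zwexn sox
Hunk 4: at line 1 remove [ytpgo,kjfk,pwjfh] add [tuct] -> 4 lines: hgfd tuct zwexn sox
Final line count: 4

Answer: 4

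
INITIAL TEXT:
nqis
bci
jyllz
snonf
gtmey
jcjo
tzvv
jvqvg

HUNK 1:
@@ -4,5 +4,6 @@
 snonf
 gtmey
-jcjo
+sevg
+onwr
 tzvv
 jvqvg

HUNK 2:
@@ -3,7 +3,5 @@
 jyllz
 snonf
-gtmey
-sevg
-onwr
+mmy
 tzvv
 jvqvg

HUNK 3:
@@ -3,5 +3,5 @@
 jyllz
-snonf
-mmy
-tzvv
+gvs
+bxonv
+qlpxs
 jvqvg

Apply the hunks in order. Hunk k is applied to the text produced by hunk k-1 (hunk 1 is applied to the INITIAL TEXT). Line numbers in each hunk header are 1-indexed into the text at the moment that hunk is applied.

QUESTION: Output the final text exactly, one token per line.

Hunk 1: at line 4 remove [jcjo] add [sevg,onwr] -> 9 lines: nqis bci jyllz snonf gtmey sevg onwr tzvv jvqvg
Hunk 2: at line 3 remove [gtmey,sevg,onwr] add [mmy] -> 7 lines: nqis bci jyllz snonf mmy tzvv jvqvg
Hunk 3: at line 3 remove [snonf,mmy,tzvv] add [gvs,bxonv,qlpxs] -> 7 lines: nqis bci jyllz gvs bxonv qlpxs jvqvg

Answer: nqis
bci
jyllz
gvs
bxonv
qlpxs
jvqvg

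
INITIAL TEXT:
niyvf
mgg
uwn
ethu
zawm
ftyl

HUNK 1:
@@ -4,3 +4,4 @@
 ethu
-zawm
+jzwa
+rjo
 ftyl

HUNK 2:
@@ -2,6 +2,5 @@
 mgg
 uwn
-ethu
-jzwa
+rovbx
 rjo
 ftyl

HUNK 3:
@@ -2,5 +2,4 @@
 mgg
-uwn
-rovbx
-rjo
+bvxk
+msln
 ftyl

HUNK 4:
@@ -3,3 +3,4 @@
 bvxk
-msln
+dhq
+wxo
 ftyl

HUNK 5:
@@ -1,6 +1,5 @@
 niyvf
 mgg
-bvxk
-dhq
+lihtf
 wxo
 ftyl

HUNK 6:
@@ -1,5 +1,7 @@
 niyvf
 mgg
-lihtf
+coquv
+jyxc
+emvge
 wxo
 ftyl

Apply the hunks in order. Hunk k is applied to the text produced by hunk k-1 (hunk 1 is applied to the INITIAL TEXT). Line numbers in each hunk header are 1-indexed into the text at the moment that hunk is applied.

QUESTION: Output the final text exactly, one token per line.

Answer: niyvf
mgg
coquv
jyxc
emvge
wxo
ftyl

Derivation:
Hunk 1: at line 4 remove [zawm] add [jzwa,rjo] -> 7 lines: niyvf mgg uwn ethu jzwa rjo ftyl
Hunk 2: at line 2 remove [ethu,jzwa] add [rovbx] -> 6 lines: niyvf mgg uwn rovbx rjo ftyl
Hunk 3: at line 2 remove [uwn,rovbx,rjo] add [bvxk,msln] -> 5 lines: niyvf mgg bvxk msln ftyl
Hunk 4: at line 3 remove [msln] add [dhq,wxo] -> 6 lines: niyvf mgg bvxk dhq wxo ftyl
Hunk 5: at line 1 remove [bvxk,dhq] add [lihtf] -> 5 lines: niyvf mgg lihtf wxo ftyl
Hunk 6: at line 1 remove [lihtf] add [coquv,jyxc,emvge] -> 7 lines: niyvf mgg coquv jyxc emvge wxo ftyl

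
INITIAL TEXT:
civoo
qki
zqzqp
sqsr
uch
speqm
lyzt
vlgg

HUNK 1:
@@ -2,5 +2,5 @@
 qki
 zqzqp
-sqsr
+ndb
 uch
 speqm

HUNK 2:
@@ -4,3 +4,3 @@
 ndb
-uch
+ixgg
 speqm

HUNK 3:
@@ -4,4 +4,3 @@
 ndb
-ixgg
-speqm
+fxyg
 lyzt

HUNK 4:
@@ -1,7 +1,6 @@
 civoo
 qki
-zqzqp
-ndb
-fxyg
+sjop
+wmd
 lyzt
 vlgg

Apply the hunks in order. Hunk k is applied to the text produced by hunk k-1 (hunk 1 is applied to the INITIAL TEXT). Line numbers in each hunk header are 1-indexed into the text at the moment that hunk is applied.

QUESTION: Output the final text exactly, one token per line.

Answer: civoo
qki
sjop
wmd
lyzt
vlgg

Derivation:
Hunk 1: at line 2 remove [sqsr] add [ndb] -> 8 lines: civoo qki zqzqp ndb uch speqm lyzt vlgg
Hunk 2: at line 4 remove [uch] add [ixgg] -> 8 lines: civoo qki zqzqp ndb ixgg speqm lyzt vlgg
Hunk 3: at line 4 remove [ixgg,speqm] add [fxyg] -> 7 lines: civoo qki zqzqp ndb fxyg lyzt vlgg
Hunk 4: at line 1 remove [zqzqp,ndb,fxyg] add [sjop,wmd] -> 6 lines: civoo qki sjop wmd lyzt vlgg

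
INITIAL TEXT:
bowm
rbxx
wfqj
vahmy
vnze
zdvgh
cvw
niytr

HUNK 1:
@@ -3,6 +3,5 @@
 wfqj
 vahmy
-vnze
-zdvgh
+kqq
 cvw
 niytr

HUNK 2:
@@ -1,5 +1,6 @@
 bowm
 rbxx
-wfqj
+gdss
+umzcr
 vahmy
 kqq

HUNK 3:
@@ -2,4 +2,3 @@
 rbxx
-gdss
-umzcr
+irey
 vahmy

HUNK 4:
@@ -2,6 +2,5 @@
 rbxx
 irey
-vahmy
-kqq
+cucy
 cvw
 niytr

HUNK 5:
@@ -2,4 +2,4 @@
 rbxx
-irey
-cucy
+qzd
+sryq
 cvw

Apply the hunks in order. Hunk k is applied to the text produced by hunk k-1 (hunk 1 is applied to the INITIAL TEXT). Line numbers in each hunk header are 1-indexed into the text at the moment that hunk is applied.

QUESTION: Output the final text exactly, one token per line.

Hunk 1: at line 3 remove [vnze,zdvgh] add [kqq] -> 7 lines: bowm rbxx wfqj vahmy kqq cvw niytr
Hunk 2: at line 1 remove [wfqj] add [gdss,umzcr] -> 8 lines: bowm rbxx gdss umzcr vahmy kqq cvw niytr
Hunk 3: at line 2 remove [gdss,umzcr] add [irey] -> 7 lines: bowm rbxx irey vahmy kqq cvw niytr
Hunk 4: at line 2 remove [vahmy,kqq] add [cucy] -> 6 lines: bowm rbxx irey cucy cvw niytr
Hunk 5: at line 2 remove [irey,cucy] add [qzd,sryq] -> 6 lines: bowm rbxx qzd sryq cvw niytr

Answer: bowm
rbxx
qzd
sryq
cvw
niytr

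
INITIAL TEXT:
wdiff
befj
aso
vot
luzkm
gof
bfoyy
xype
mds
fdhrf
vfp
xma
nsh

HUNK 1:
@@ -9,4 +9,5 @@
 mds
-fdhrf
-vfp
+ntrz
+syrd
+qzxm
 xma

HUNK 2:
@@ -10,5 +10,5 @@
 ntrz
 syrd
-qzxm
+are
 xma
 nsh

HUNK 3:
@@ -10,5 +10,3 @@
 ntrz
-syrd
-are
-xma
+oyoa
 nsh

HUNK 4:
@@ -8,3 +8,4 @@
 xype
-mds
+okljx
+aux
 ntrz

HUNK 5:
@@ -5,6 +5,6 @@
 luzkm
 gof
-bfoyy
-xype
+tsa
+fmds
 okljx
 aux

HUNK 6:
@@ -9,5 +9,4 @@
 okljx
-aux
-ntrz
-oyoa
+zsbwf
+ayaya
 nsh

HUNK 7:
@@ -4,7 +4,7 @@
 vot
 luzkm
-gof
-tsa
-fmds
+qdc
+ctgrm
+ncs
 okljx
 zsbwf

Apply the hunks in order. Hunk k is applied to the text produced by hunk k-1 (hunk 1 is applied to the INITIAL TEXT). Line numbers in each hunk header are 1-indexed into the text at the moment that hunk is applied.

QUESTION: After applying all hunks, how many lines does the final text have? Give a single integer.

Answer: 12

Derivation:
Hunk 1: at line 9 remove [fdhrf,vfp] add [ntrz,syrd,qzxm] -> 14 lines: wdiff befj aso vot luzkm gof bfoyy xype mds ntrz syrd qzxm xma nsh
Hunk 2: at line 10 remove [qzxm] add [are] -> 14 lines: wdiff befj aso vot luzkm gof bfoyy xype mds ntrz syrd are xma nsh
Hunk 3: at line 10 remove [syrd,are,xma] add [oyoa] -> 12 lines: wdiff befj aso vot luzkm gof bfoyy xype mds ntrz oyoa nsh
Hunk 4: at line 8 remove [mds] add [okljx,aux] -> 13 lines: wdiff befj aso vot luzkm gof bfoyy xype okljx aux ntrz oyoa nsh
Hunk 5: at line 5 remove [bfoyy,xype] add [tsa,fmds] -> 13 lines: wdiff befj aso vot luzkm gof tsa fmds okljx aux ntrz oyoa nsh
Hunk 6: at line 9 remove [aux,ntrz,oyoa] add [zsbwf,ayaya] -> 12 lines: wdiff befj aso vot luzkm gof tsa fmds okljx zsbwf ayaya nsh
Hunk 7: at line 4 remove [gof,tsa,fmds] add [qdc,ctgrm,ncs] -> 12 lines: wdiff befj aso vot luzkm qdc ctgrm ncs okljx zsbwf ayaya nsh
Final line count: 12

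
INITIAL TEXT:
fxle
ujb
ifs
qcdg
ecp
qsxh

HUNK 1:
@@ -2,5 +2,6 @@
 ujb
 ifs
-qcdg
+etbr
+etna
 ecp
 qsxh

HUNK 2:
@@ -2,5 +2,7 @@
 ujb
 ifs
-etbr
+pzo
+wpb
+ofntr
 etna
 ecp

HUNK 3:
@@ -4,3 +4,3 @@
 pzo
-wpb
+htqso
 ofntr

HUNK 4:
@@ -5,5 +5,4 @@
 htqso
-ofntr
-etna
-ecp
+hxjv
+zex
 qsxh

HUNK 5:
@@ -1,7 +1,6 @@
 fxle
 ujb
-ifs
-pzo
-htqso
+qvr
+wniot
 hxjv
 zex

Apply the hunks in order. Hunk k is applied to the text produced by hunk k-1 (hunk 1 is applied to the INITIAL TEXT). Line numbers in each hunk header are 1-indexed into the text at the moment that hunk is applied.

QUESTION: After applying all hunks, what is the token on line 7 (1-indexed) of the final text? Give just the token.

Hunk 1: at line 2 remove [qcdg] add [etbr,etna] -> 7 lines: fxle ujb ifs etbr etna ecp qsxh
Hunk 2: at line 2 remove [etbr] add [pzo,wpb,ofntr] -> 9 lines: fxle ujb ifs pzo wpb ofntr etna ecp qsxh
Hunk 3: at line 4 remove [wpb] add [htqso] -> 9 lines: fxle ujb ifs pzo htqso ofntr etna ecp qsxh
Hunk 4: at line 5 remove [ofntr,etna,ecp] add [hxjv,zex] -> 8 lines: fxle ujb ifs pzo htqso hxjv zex qsxh
Hunk 5: at line 1 remove [ifs,pzo,htqso] add [qvr,wniot] -> 7 lines: fxle ujb qvr wniot hxjv zex qsxh
Final line 7: qsxh

Answer: qsxh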